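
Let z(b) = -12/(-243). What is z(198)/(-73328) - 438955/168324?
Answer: -27158372341/10414290042 ≈ -2.6078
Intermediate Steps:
z(b) = 4/81 (z(b) = -12*(-1/243) = 4/81)
z(198)/(-73328) - 438955/168324 = (4/81)/(-73328) - 438955/168324 = (4/81)*(-1/73328) - 438955*1/168324 = -1/1484892 - 438955/168324 = -27158372341/10414290042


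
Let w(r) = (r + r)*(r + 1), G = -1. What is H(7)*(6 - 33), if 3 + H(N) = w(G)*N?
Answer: 81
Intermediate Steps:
w(r) = 2*r*(1 + r) (w(r) = (2*r)*(1 + r) = 2*r*(1 + r))
H(N) = -3 (H(N) = -3 + (2*(-1)*(1 - 1))*N = -3 + (2*(-1)*0)*N = -3 + 0*N = -3 + 0 = -3)
H(7)*(6 - 33) = -3*(6 - 33) = -3*(-27) = 81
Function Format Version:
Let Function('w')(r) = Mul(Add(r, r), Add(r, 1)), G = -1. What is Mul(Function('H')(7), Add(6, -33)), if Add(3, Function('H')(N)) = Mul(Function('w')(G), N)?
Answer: 81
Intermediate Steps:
Function('w')(r) = Mul(2, r, Add(1, r)) (Function('w')(r) = Mul(Mul(2, r), Add(1, r)) = Mul(2, r, Add(1, r)))
Function('H')(N) = -3 (Function('H')(N) = Add(-3, Mul(Mul(2, -1, Add(1, -1)), N)) = Add(-3, Mul(Mul(2, -1, 0), N)) = Add(-3, Mul(0, N)) = Add(-3, 0) = -3)
Mul(Function('H')(7), Add(6, -33)) = Mul(-3, Add(6, -33)) = Mul(-3, -27) = 81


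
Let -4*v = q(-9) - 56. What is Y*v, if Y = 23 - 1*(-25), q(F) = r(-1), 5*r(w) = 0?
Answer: 672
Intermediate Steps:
r(w) = 0 (r(w) = (1/5)*0 = 0)
q(F) = 0
Y = 48 (Y = 23 + 25 = 48)
v = 14 (v = -(0 - 56)/4 = -1/4*(-56) = 14)
Y*v = 48*14 = 672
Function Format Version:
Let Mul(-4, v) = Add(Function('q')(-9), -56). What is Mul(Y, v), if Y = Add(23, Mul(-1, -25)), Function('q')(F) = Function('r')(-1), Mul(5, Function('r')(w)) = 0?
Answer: 672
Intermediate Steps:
Function('r')(w) = 0 (Function('r')(w) = Mul(Rational(1, 5), 0) = 0)
Function('q')(F) = 0
Y = 48 (Y = Add(23, 25) = 48)
v = 14 (v = Mul(Rational(-1, 4), Add(0, -56)) = Mul(Rational(-1, 4), -56) = 14)
Mul(Y, v) = Mul(48, 14) = 672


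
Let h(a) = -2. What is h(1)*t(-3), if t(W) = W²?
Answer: -18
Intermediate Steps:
h(1)*t(-3) = -2*(-3)² = -2*9 = -18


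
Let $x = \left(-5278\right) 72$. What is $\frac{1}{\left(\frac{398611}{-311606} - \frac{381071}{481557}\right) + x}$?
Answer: $- \frac{150056050542}{57024010800696025} \approx -2.6315 \cdot 10^{-6}$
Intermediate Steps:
$x = -380016$
$\frac{1}{\left(\frac{398611}{-311606} - \frac{381071}{481557}\right) + x} = \frac{1}{\left(\frac{398611}{-311606} - \frac{381071}{481557}\right) - 380016} = \frac{1}{\left(398611 \left(- \frac{1}{311606}\right) - \frac{381071}{481557}\right) - 380016} = \frac{1}{\left(- \frac{398611}{311606} - \frac{381071}{481557}\right) - 380016} = \frac{1}{- \frac{310697927353}{150056050542} - 380016} = \frac{1}{- \frac{57024010800696025}{150056050542}} = - \frac{150056050542}{57024010800696025}$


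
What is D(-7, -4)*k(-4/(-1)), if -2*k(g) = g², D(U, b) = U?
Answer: 56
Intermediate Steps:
k(g) = -g²/2
D(-7, -4)*k(-4/(-1)) = -(-7)*(-4/(-1))²/2 = -(-7)*(-4*(-1))²/2 = -(-7)*4²/2 = -(-7)*16/2 = -7*(-8) = 56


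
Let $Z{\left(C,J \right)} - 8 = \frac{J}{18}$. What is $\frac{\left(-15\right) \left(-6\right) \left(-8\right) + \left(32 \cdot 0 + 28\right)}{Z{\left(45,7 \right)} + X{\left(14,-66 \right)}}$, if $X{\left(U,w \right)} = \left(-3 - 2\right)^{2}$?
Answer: $- \frac{12456}{601} \approx -20.725$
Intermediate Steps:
$Z{\left(C,J \right)} = 8 + \frac{J}{18}$
$X{\left(U,w \right)} = 25$ ($X{\left(U,w \right)} = \left(-5\right)^{2} = 25$)
$\frac{\left(-15\right) \left(-6\right) \left(-8\right) + \left(32 \cdot 0 + 28\right)}{Z{\left(45,7 \right)} + X{\left(14,-66 \right)}} = \frac{\left(-15\right) \left(-6\right) \left(-8\right) + \left(32 \cdot 0 + 28\right)}{\left(8 + \frac{1}{18} \cdot 7\right) + 25} = \frac{90 \left(-8\right) + \left(0 + 28\right)}{\left(8 + \frac{7}{18}\right) + 25} = \frac{-720 + 28}{\frac{151}{18} + 25} = - \frac{692}{\frac{601}{18}} = \left(-692\right) \frac{18}{601} = - \frac{12456}{601}$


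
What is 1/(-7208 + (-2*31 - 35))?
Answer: -1/7305 ≈ -0.00013689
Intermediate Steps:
1/(-7208 + (-2*31 - 35)) = 1/(-7208 + (-62 - 35)) = 1/(-7208 - 97) = 1/(-7305) = -1/7305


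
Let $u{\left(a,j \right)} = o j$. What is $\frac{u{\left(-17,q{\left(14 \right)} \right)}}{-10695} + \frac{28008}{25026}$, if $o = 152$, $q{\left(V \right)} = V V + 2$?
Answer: $- \frac{25202052}{14869615} \approx -1.6949$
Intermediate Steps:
$q{\left(V \right)} = 2 + V^{2}$ ($q{\left(V \right)} = V^{2} + 2 = 2 + V^{2}$)
$u{\left(a,j \right)} = 152 j$
$\frac{u{\left(-17,q{\left(14 \right)} \right)}}{-10695} + \frac{28008}{25026} = \frac{152 \left(2 + 14^{2}\right)}{-10695} + \frac{28008}{25026} = 152 \left(2 + 196\right) \left(- \frac{1}{10695}\right) + 28008 \cdot \frac{1}{25026} = 152 \cdot 198 \left(- \frac{1}{10695}\right) + \frac{4668}{4171} = 30096 \left(- \frac{1}{10695}\right) + \frac{4668}{4171} = - \frac{10032}{3565} + \frac{4668}{4171} = - \frac{25202052}{14869615}$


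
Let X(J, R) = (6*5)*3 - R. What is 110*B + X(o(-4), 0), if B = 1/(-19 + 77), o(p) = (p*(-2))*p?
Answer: 2665/29 ≈ 91.896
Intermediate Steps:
o(p) = -2*p² (o(p) = (-2*p)*p = -2*p²)
X(J, R) = 90 - R (X(J, R) = 30*3 - R = 90 - R)
B = 1/58 ≈ 0.017241
110*B + X(o(-4), 0) = 110*(1/58) + (90 - 1*0) = 55/29 + (90 + 0) = 55/29 + 90 = 2665/29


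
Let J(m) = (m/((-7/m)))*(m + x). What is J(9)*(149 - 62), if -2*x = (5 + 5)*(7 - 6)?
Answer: -28188/7 ≈ -4026.9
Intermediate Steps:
x = -5 (x = -(5 + 5)*(7 - 6)/2 = -5 ≈ -5.0000)
J(m) = -m²*(-5 + m)/7 (J(m) = (m/((-7/m)))*(m - 5) = (m*(-m/7))*(-5 + m) = (-m²/7)*(-5 + m) = -m²*(-5 + m)/7)
J(9)*(149 - 62) = ((⅐)*9²*(5 - 1*9))*(149 - 62) = ((⅐)*81*(5 - 9))*87 = ((⅐)*81*(-4))*87 = -324/7*87 = -28188/7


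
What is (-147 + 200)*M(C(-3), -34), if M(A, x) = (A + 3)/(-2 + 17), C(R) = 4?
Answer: 371/15 ≈ 24.733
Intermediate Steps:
M(A, x) = ⅕ + A/15 (M(A, x) = (3 + A)/15 = (3 + A)*(1/15) = ⅕ + A/15)
(-147 + 200)*M(C(-3), -34) = (-147 + 200)*(⅕ + (1/15)*4) = 53*(⅕ + 4/15) = 53*(7/15) = 371/15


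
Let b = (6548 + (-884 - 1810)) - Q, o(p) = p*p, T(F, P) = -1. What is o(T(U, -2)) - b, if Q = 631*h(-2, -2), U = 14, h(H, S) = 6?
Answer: -67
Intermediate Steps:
Q = 3786 (Q = 631*6 = 3786)
o(p) = p**2
b = 68 (b = (6548 + (-884 - 1810)) - 1*3786 = (6548 - 2694) - 3786 = 3854 - 3786 = 68)
o(T(U, -2)) - b = (-1)**2 - 1*68 = 1 - 68 = -67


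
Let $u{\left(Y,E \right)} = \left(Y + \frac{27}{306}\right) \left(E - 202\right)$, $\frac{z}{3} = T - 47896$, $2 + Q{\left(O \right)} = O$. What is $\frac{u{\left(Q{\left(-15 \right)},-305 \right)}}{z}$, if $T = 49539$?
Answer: $\frac{97175}{55862} \approx 1.7396$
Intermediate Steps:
$Q{\left(O \right)} = -2 + O$
$z = 4929$ ($z = 3 \left(49539 - 47896\right) = 3 \cdot 1643 = 4929$)
$u{\left(Y,E \right)} = \left(-202 + E\right) \left(\frac{3}{34} + Y\right)$ ($u{\left(Y,E \right)} = \left(Y + 27 \cdot \frac{1}{306}\right) \left(-202 + E\right) = \left(Y + \frac{3}{34}\right) \left(-202 + E\right) = \left(\frac{3}{34} + Y\right) \left(-202 + E\right) = \left(-202 + E\right) \left(\frac{3}{34} + Y\right)$)
$\frac{u{\left(Q{\left(-15 \right)},-305 \right)}}{z} = \frac{- \frac{303}{17} - 202 \left(-2 - 15\right) + \frac{3}{34} \left(-305\right) - 305 \left(-2 - 15\right)}{4929} = \left(- \frac{303}{17} - -3434 - \frac{915}{34} - -5185\right) \frac{1}{4929} = \left(- \frac{303}{17} + 3434 - \frac{915}{34} + 5185\right) \frac{1}{4929} = \frac{291525}{34} \cdot \frac{1}{4929} = \frac{97175}{55862}$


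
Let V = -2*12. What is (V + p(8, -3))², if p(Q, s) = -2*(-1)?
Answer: 484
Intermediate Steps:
V = -24
p(Q, s) = 2
(V + p(8, -3))² = (-24 + 2)² = (-22)² = 484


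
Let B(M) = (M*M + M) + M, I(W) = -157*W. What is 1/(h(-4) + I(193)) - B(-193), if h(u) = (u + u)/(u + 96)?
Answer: -25690746298/696925 ≈ -36863.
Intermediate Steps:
B(M) = M² + 2*M (B(M) = (M² + M) + M = (M + M²) + M = M² + 2*M)
h(u) = 2*u/(96 + u) (h(u) = (2*u)/(96 + u) = 2*u/(96 + u))
1/(h(-4) + I(193)) - B(-193) = 1/(2*(-4)/(96 - 4) - 157*193) - (-193)*(2 - 193) = 1/(2*(-4)/92 - 30301) - (-193)*(-191) = 1/(2*(-4)*(1/92) - 30301) - 1*36863 = 1/(-2/23 - 30301) - 36863 = 1/(-696925/23) - 36863 = -23/696925 - 36863 = -25690746298/696925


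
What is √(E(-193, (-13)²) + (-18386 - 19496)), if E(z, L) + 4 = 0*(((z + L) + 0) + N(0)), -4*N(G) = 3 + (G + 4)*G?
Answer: I*√37886 ≈ 194.64*I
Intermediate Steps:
N(G) = -¾ - G*(4 + G)/4 (N(G) = -(3 + (G + 4)*G)/4 = -(3 + (4 + G)*G)/4 = -(3 + G*(4 + G))/4 = -¾ - G*(4 + G)/4)
E(z, L) = -4 (E(z, L) = -4 + 0*(((z + L) + 0) + (-¾ - 1*0 - ¼*0²)) = -4 + 0*(((L + z) + 0) + (-¾ + 0 - ¼*0)) = -4 + 0*((L + z) + (-¾ + 0 + 0)) = -4 + 0*((L + z) - ¾) = -4 + 0*(-¾ + L + z) = -4 + 0 = -4)
√(E(-193, (-13)²) + (-18386 - 19496)) = √(-4 + (-18386 - 19496)) = √(-4 - 37882) = √(-37886) = I*√37886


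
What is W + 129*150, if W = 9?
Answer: 19359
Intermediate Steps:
W + 129*150 = 9 + 129*150 = 9 + 19350 = 19359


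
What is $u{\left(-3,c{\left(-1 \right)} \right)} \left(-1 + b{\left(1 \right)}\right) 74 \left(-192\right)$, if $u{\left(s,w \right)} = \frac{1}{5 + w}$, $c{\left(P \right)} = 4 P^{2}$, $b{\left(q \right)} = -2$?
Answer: $4736$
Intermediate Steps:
$u{\left(-3,c{\left(-1 \right)} \right)} \left(-1 + b{\left(1 \right)}\right) 74 \left(-192\right) = \frac{-1 - 2}{5 + 4 \left(-1\right)^{2}} \cdot 74 \left(-192\right) = \frac{1}{5 + 4 \cdot 1} \left(-3\right) 74 \left(-192\right) = \frac{1}{5 + 4} \left(-3\right) 74 \left(-192\right) = \frac{1}{9} \left(-3\right) 74 \left(-192\right) = \left(- \frac{1}{3}\right) 74 \left(-192\right) = \left(- \frac{74}{3}\right) \left(-192\right) = 4736$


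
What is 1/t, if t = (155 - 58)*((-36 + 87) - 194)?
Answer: -1/13871 ≈ -7.2093e-5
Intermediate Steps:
t = -13871 (t = 97*(51 - 194) = 97*(-143) = -13871)
1/t = 1/(-13871) = -1/13871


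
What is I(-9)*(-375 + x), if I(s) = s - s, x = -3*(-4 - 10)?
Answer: 0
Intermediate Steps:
x = 42 (x = -3*(-14) = 42)
I(s) = 0
I(-9)*(-375 + x) = 0*(-375 + 42) = 0*(-333) = 0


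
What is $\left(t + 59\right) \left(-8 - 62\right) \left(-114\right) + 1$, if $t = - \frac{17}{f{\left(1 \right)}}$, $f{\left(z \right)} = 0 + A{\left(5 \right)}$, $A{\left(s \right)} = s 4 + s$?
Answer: $\frac{2326973}{5} \approx 4.6539 \cdot 10^{5}$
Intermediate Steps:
$A{\left(s \right)} = 5 s$ ($A{\left(s \right)} = 4 s + s = 5 s$)
$f{\left(z \right)} = 25$ ($f{\left(z \right)} = 0 + 5 \cdot 5 = 0 + 25 = 25$)
$t = - \frac{17}{25} \approx -0.68$
$\left(t + 59\right) \left(-8 - 62\right) \left(-114\right) + 1 = \left(- \frac{17}{25} + 59\right) \left(-8 - 62\right) \left(-114\right) + 1 = \frac{1458}{25} \left(-70\right) \left(-114\right) + 1 = \left(- \frac{20412}{5}\right) \left(-114\right) + 1 = \frac{2326968}{5} + 1 = \frac{2326973}{5}$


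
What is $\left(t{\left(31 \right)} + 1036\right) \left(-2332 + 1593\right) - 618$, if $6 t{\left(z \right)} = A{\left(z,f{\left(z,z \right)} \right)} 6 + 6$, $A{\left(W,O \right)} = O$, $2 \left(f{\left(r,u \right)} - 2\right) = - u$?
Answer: $- \frac{1513969}{2} \approx -7.5698 \cdot 10^{5}$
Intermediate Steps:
$f{\left(r,u \right)} = 2 - \frac{u}{2}$ ($f{\left(r,u \right)} = 2 + \frac{\left(-1\right) u}{2} = 2 - \frac{u}{2}$)
$t{\left(z \right)} = 3 - \frac{z}{2}$ ($t{\left(z \right)} = \frac{\left(2 - \frac{z}{2}\right) 6 + 6}{6} = \frac{\left(12 - 3 z\right) + 6}{6} = \frac{18 - 3 z}{6} = 3 - \frac{z}{2}$)
$\left(t{\left(31 \right)} + 1036\right) \left(-2332 + 1593\right) - 618 = \left(\left(3 - \frac{31}{2}\right) + 1036\right) \left(-2332 + 1593\right) - 618 = \left(\left(3 - \frac{31}{2}\right) + 1036\right) \left(-739\right) - 618 = \left(- \frac{25}{2} + 1036\right) \left(-739\right) - 618 = \frac{2047}{2} \left(-739\right) - 618 = - \frac{1512733}{2} - 618 = - \frac{1513969}{2}$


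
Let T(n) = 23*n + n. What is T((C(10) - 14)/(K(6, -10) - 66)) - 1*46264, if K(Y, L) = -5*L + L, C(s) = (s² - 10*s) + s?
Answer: -601384/13 ≈ -46260.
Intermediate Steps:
C(s) = s² - 9*s
K(Y, L) = -4*L
T(n) = 24*n
T((C(10) - 14)/(K(6, -10) - 66)) - 1*46264 = 24*((10*(-9 + 10) - 14)/(-4*(-10) - 66)) - 1*46264 = 24*((10*1 - 14)/(40 - 66)) - 46264 = 24*((10 - 14)/(-26)) - 46264 = 24*(-4*(-1/26)) - 46264 = 24*(2/13) - 46264 = 48/13 - 46264 = -601384/13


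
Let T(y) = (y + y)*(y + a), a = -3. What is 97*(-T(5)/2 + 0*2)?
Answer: -970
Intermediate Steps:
T(y) = 2*y*(-3 + y) (T(y) = (y + y)*(y - 3) = (2*y)*(-3 + y) = 2*y*(-3 + y))
97*(-T(5)/2 + 0*2) = 97*(-2*5*(-3 + 5)/2 + 0*2) = 97*(-2*5*2*(½) + 0) = 97*(-1*20*(½) + 0) = 97*(-20*½ + 0) = 97*(-10 + 0) = 97*(-10) = -970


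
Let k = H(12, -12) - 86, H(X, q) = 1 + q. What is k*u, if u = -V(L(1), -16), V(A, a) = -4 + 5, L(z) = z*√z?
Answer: 97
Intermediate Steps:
L(z) = z^(3/2)
V(A, a) = 1
k = -97 (k = (1 - 12) - 86 = -11 - 86 = -97)
u = -1 (u = -1*1 = -1)
k*u = -97*(-1) = 97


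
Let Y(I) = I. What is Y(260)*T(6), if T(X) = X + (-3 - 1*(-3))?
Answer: 1560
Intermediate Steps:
T(X) = X (T(X) = X + (-3 + 3) = X + 0 = X)
Y(260)*T(6) = 260*6 = 1560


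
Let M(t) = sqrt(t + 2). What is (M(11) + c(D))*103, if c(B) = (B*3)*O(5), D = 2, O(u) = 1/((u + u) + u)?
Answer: 206/5 + 103*sqrt(13) ≈ 412.57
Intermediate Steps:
O(u) = 1/(3*u) (O(u) = 1/(2*u + u) = 1/(3*u))
c(B) = B/5 (c(B) = (B*3)*((1/3)/5) = (3*B)*((1/3)*(1/5)) = (3*B)*(1/15) = B/5)
M(t) = sqrt(2 + t)
(M(11) + c(D))*103 = (sqrt(2 + 11) + (1/5)*2)*103 = (sqrt(13) + 2/5)*103 = (2/5 + sqrt(13))*103 = 206/5 + 103*sqrt(13)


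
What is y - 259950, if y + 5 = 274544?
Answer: 14589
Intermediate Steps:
y = 274539 (y = -5 + 274544 = 274539)
y - 259950 = 274539 - 259950 = 14589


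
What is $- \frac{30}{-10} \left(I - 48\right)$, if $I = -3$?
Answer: $-153$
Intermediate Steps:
$- \frac{30}{-10} \left(I - 48\right) = - \frac{30}{-10} \left(-3 - 48\right) = \left(-30\right) \left(- \frac{1}{10}\right) \left(-51\right) = 3 \left(-51\right) = -153$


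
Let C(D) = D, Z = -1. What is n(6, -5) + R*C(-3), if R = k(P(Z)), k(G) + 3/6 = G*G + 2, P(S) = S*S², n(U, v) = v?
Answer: -25/2 ≈ -12.500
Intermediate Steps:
P(S) = S³
k(G) = 3/2 + G² (k(G) = -½ + (G*G + 2) = -½ + (G² + 2) = -½ + (2 + G²) = 3/2 + G²)
R = 5/2 (R = 3/2 + ((-1)³)² = 3/2 + (-1)² = 3/2 + 1 = 5/2 ≈ 2.5000)
n(6, -5) + R*C(-3) = -5 + (5/2)*(-3) = -5 - 15/2 = -25/2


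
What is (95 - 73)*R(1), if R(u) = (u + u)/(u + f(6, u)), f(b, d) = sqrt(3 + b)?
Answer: 11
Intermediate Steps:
R(u) = 2*u/(3 + u) (R(u) = (u + u)/(u + sqrt(3 + 6)) = (2*u)/(u + sqrt(9)) = (2*u)/(u + 3) = (2*u)/(3 + u) = 2*u/(3 + u))
(95 - 73)*R(1) = (95 - 73)*(2*1/(3 + 1)) = 22*(2*1/4) = 22*(2*1*(1/4)) = 22*(1/2) = 11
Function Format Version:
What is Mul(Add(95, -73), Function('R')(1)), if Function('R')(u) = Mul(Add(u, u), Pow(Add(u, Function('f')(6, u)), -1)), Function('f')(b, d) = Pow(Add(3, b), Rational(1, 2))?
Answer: 11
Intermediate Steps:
Function('R')(u) = Mul(2, u, Pow(Add(3, u), -1)) (Function('R')(u) = Mul(Add(u, u), Pow(Add(u, Pow(Add(3, 6), Rational(1, 2))), -1)) = Mul(Mul(2, u), Pow(Add(u, Pow(9, Rational(1, 2))), -1)) = Mul(Mul(2, u), Pow(Add(u, 3), -1)) = Mul(Mul(2, u), Pow(Add(3, u), -1)) = Mul(2, u, Pow(Add(3, u), -1)))
Mul(Add(95, -73), Function('R')(1)) = Mul(Add(95, -73), Mul(2, 1, Pow(Add(3, 1), -1))) = Mul(22, Mul(2, 1, Pow(4, -1))) = Mul(22, Mul(2, 1, Rational(1, 4))) = Mul(22, Rational(1, 2)) = 11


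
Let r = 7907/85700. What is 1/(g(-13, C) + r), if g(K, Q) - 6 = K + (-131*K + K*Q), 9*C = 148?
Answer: 771300/1143309163 ≈ 0.00067462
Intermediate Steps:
r = 7907/85700 (r = 7907*(1/85700) = 7907/85700 ≈ 0.092264)
C = 148/9 (C = (⅑)*148 = 148/9 ≈ 16.444)
g(K, Q) = 6 - 130*K + K*Q (g(K, Q) = 6 + (K + (-131*K + K*Q)) = 6 + (-130*K + K*Q) = 6 - 130*K + K*Q)
1/(g(-13, C) + r) = 1/((6 - 130*(-13) - 13*148/9) + 7907/85700) = 1/((6 + 1690 - 1924/9) + 7907/85700) = 1/(13340/9 + 7907/85700) = 1/(1143309163/771300) = 771300/1143309163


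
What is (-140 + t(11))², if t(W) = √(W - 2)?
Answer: 18769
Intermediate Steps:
t(W) = √(-2 + W)
(-140 + t(11))² = (-140 + √(-2 + 11))² = (-140 + √9)² = (-140 + 3)² = (-137)² = 18769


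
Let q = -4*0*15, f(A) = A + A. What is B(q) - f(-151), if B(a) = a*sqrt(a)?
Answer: 302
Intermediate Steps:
f(A) = 2*A
q = 0 (q = 0*15 = 0)
B(a) = a**(3/2)
B(q) - f(-151) = 0**(3/2) - 2*(-151) = 0 - 1*(-302) = 0 + 302 = 302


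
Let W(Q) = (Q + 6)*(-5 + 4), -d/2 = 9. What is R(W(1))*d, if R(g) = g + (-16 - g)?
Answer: 288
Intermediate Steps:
d = -18 (d = -2*9 = -18)
W(Q) = -6 - Q (W(Q) = (6 + Q)*(-1) = -6 - Q)
R(g) = -16
R(W(1))*d = -16*(-18) = 288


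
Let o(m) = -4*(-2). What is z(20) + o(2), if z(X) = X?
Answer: 28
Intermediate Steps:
o(m) = 8
z(20) + o(2) = 20 + 8 = 28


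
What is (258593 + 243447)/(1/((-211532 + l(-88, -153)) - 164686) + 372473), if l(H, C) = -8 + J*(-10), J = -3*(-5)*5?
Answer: 2457883520/1823550411 ≈ 1.3479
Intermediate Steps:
J = 75 (J = 15*5 = 75)
l(H, C) = -758 (l(H, C) = -8 + 75*(-10) = -8 - 750 = -758)
(258593 + 243447)/(1/((-211532 + l(-88, -153)) - 164686) + 372473) = (258593 + 243447)/(1/((-211532 - 758) - 164686) + 372473) = 502040/(1/(-212290 - 164686) + 372473) = 502040/(1/(-376976) + 372473) = 502040/(-1/376976 + 372473) = 502040/(140413381647/376976) = 502040*(376976/140413381647) = 2457883520/1823550411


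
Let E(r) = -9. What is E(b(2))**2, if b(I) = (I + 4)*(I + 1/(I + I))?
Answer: 81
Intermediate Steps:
b(I) = (4 + I)*(I + 1/(2*I))
E(b(2))**2 = (-9)**2 = 81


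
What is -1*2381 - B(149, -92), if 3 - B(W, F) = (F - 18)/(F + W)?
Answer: -135998/57 ≈ -2385.9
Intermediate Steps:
B(W, F) = 3 - (-18 + F)/(F + W) (B(W, F) = 3 - (F - 18)/(F + W) = 3 - (-18 + F)/(F + W))
-1*2381 - B(149, -92) = -1*2381 - (18 + 2*(-92) + 3*149)/(-92 + 149) = -2381 - (18 - 184 + 447)/57 = -2381 - 281/57 = -135998/57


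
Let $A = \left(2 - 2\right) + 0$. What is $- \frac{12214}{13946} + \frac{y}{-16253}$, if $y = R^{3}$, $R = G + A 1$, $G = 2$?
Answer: $- \frac{99312855}{113332169} \approx -0.8763$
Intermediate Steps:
$A = 0$ ($A = 0 + 0 = 0$)
$R = 2$ ($R = 2 + 0 \cdot 1 = 2 + 0 = 2$)
$y = 8$ ($y = 2^{3} = 8$)
$- \frac{12214}{13946} + \frac{y}{-16253} = - \frac{12214}{13946} + \frac{8}{-16253} = \left(-12214\right) \frac{1}{13946} + 8 \left(- \frac{1}{16253}\right) = - \frac{6107}{6973} - \frac{8}{16253} = - \frac{99312855}{113332169}$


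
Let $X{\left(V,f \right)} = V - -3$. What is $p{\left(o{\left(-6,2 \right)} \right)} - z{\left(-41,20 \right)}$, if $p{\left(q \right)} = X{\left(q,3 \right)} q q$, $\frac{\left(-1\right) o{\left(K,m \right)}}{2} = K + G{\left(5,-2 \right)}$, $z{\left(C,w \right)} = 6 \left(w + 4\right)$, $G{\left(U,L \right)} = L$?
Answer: $4720$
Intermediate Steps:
$z{\left(C,w \right)} = 24 + 6 w$ ($z{\left(C,w \right)} = 6 \left(4 + w\right) = 24 + 6 w$)
$X{\left(V,f \right)} = 3 + V$ ($X{\left(V,f \right)} = V + 3 = 3 + V$)
$o{\left(K,m \right)} = 4 - 2 K$ ($o{\left(K,m \right)} = - 2 \left(K - 2\right) = - 2 \left(-2 + K\right) = 4 - 2 K$)
$p{\left(q \right)} = q^{2} \left(3 + q\right)$ ($p{\left(q \right)} = \left(3 + q\right) q q = q \left(3 + q\right) q = q^{2} \left(3 + q\right)$)
$p{\left(o{\left(-6,2 \right)} \right)} - z{\left(-41,20 \right)} = \left(4 - -12\right)^{2} \left(3 + \left(4 - -12\right)\right) - \left(24 + 6 \cdot 20\right) = \left(4 + 12\right)^{2} \left(3 + \left(4 + 12\right)\right) - \left(24 + 120\right) = 16^{2} \left(3 + 16\right) - 144 = 256 \cdot 19 - 144 = 4864 - 144 = 4720$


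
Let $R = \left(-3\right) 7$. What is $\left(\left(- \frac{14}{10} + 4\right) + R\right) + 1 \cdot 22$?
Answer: $\frac{18}{5} \approx 3.6$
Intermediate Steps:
$R = -21$
$\left(\left(- \frac{14}{10} + 4\right) + R\right) + 1 \cdot 22 = \left(\left(- \frac{14}{10} + 4\right) - 21\right) + 1 \cdot 22 = \left(\left(\left(-14\right) \frac{1}{10} + 4\right) - 21\right) + 22 = \left(\left(- \frac{7}{5} + 4\right) - 21\right) + 22 = \left(\frac{13}{5} - 21\right) + 22 = - \frac{92}{5} + 22 = \frac{18}{5}$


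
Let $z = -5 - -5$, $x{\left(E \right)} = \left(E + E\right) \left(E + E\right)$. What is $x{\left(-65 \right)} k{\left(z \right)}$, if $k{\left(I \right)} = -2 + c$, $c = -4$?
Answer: $-101400$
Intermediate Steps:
$x{\left(E \right)} = 4 E^{2}$ ($x{\left(E \right)} = 2 E 2 E = 4 E^{2}$)
$z = 0$ ($z = -5 + 5 = 0$)
$k{\left(I \right)} = -6$ ($k{\left(I \right)} = -2 - 4 = -6$)
$x{\left(-65 \right)} k{\left(z \right)} = 4 \left(-65\right)^{2} \left(-6\right) = 4 \cdot 4225 \left(-6\right) = 16900 \left(-6\right) = -101400$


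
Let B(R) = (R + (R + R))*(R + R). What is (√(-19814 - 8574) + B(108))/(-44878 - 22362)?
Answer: -8748/8405 - I*√7097/33620 ≈ -1.0408 - 0.0025058*I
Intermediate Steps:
B(R) = 6*R² (B(R) = (R + 2*R)*(2*R) = (3*R)*(2*R) = 6*R²)
(√(-19814 - 8574) + B(108))/(-44878 - 22362) = (√(-19814 - 8574) + 6*108²)/(-44878 - 22362) = (√(-28388) + 6*11664)/(-67240) = (2*I*√7097 + 69984)*(-1/67240) = (69984 + 2*I*√7097)*(-1/67240) = -8748/8405 - I*√7097/33620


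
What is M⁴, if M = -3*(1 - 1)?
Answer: 0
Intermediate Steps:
M = 0 (M = -3*0 = 0)
M⁴ = 0⁴ = 0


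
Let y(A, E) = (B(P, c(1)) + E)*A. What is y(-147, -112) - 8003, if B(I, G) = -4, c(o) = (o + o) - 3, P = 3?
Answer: 9049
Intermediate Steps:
c(o) = -3 + 2*o (c(o) = 2*o - 3 = -3 + 2*o)
y(A, E) = A*(-4 + E) (y(A, E) = (-4 + E)*A = A*(-4 + E))
y(-147, -112) - 8003 = -147*(-4 - 112) - 8003 = -147*(-116) - 8003 = 17052 - 8003 = 9049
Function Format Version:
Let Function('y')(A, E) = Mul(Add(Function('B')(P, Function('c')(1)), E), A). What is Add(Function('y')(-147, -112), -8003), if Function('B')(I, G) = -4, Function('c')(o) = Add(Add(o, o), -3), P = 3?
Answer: 9049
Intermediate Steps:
Function('c')(o) = Add(-3, Mul(2, o)) (Function('c')(o) = Add(Mul(2, o), -3) = Add(-3, Mul(2, o)))
Function('y')(A, E) = Mul(A, Add(-4, E)) (Function('y')(A, E) = Mul(Add(-4, E), A) = Mul(A, Add(-4, E)))
Add(Function('y')(-147, -112), -8003) = Add(Mul(-147, Add(-4, -112)), -8003) = Add(Mul(-147, -116), -8003) = Add(17052, -8003) = 9049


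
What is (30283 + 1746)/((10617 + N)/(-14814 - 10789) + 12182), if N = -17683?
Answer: 820038487/311902812 ≈ 2.6291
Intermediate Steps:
(30283 + 1746)/((10617 + N)/(-14814 - 10789) + 12182) = (30283 + 1746)/((10617 - 17683)/(-14814 - 10789) + 12182) = 32029/(-7066/(-25603) + 12182) = 32029/(-7066*(-1/25603) + 12182) = 32029/(7066/25603 + 12182) = 32029/(311902812/25603) = 32029*(25603/311902812) = 820038487/311902812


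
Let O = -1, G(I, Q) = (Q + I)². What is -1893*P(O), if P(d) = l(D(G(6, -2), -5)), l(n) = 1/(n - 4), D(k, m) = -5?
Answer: 631/3 ≈ 210.33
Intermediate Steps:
G(I, Q) = (I + Q)²
l(n) = 1/(-4 + n)
P(d) = -⅑ (P(d) = 1/(-4 - 5) = 1/(-9) = -⅑)
-1893*P(O) = -1893*(-⅑) = 631/3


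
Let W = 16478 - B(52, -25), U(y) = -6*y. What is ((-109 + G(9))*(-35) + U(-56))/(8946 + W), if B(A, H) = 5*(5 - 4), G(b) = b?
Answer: 3836/25419 ≈ 0.15091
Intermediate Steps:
B(A, H) = 5 (B(A, H) = 5*1 = 5)
W = 16473 (W = 16478 - 1*5 = 16478 - 5 = 16473)
((-109 + G(9))*(-35) + U(-56))/(8946 + W) = ((-109 + 9)*(-35) - 6*(-56))/(8946 + 16473) = (-100*(-35) + 336)/25419 = (3500 + 336)*(1/25419) = 3836*(1/25419) = 3836/25419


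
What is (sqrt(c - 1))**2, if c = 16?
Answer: 15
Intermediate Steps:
(sqrt(c - 1))**2 = (sqrt(16 - 1))**2 = (sqrt(15))**2 = 15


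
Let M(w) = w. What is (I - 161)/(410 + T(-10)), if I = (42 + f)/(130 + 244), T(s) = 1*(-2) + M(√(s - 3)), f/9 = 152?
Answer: -705648/1831247 + 29402*I*√13/31131199 ≈ -0.38534 + 0.0034053*I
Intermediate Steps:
f = 1368 (f = 9*152 = 1368)
T(s) = -2 + √(-3 + s) (T(s) = 1*(-2) + √(s - 3) = -2 + √(-3 + s))
I = 705/187 (I = (42 + 1368)/(130 + 244) = 1410/374 = 1410*(1/374) = 705/187 ≈ 3.7701)
(I - 161)/(410 + T(-10)) = (705/187 - 161)/(410 + (-2 + √(-3 - 10))) = -29402/(187*(410 + (-2 + √(-13)))) = -29402/(187*(410 + (-2 + I*√13))) = -29402/(187*(408 + I*√13))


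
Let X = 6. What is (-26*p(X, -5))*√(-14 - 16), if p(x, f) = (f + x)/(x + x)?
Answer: -13*I*√30/6 ≈ -11.867*I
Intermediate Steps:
p(x, f) = (f + x)/(2*x) (p(x, f) = (f + x)/((2*x)) = (f + x)*(1/(2*x)) = (f + x)/(2*x))
(-26*p(X, -5))*√(-14 - 16) = (-13*(-5 + 6)/6)*√(-14 - 16) = (-13/6)*√(-30) = (-26*1/12)*(I*√30) = -13*I*√30/6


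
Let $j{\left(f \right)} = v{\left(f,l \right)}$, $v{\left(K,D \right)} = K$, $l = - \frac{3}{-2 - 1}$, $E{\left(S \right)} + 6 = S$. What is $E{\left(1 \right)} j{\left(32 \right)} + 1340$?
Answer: $1180$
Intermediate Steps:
$E{\left(S \right)} = -6 + S$
$l = 1$ ($l = - \frac{3}{-3} = \left(-3\right) \left(- \frac{1}{3}\right) = 1$)
$j{\left(f \right)} = f$
$E{\left(1 \right)} j{\left(32 \right)} + 1340 = \left(-6 + 1\right) 32 + 1340 = \left(-5\right) 32 + 1340 = -160 + 1340 = 1180$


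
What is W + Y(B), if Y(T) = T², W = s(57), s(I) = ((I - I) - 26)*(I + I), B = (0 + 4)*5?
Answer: -2564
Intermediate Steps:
B = 20 (B = 4*5 = 20)
s(I) = -52*I (s(I) = (0 - 26)*(2*I) = -52*I)
W = -2964 (W = -52*57 = -2964)
W + Y(B) = -2964 + 20² = -2964 + 400 = -2564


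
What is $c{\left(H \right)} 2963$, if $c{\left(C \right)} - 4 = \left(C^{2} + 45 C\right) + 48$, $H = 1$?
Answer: $290374$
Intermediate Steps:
$c{\left(C \right)} = 52 + C^{2} + 45 C$ ($c{\left(C \right)} = 4 + \left(\left(C^{2} + 45 C\right) + 48\right) = 4 + \left(48 + C^{2} + 45 C\right) = 52 + C^{2} + 45 C$)
$c{\left(H \right)} 2963 = \left(52 + 1^{2} + 45 \cdot 1\right) 2963 = \left(52 + 1 + 45\right) 2963 = 98 \cdot 2963 = 290374$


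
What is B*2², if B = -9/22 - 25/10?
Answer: -128/11 ≈ -11.636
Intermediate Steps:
B = -32/11 (B = -9*1/22 - 25*⅒ = -9/22 - 5/2 = -32/11 ≈ -2.9091)
B*2² = -32/11*2² = -32/11*4 = -128/11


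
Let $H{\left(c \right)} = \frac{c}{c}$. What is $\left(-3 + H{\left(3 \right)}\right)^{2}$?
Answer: $4$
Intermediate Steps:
$H{\left(c \right)} = 1$
$\left(-3 + H{\left(3 \right)}\right)^{2} = \left(-3 + 1\right)^{2} = \left(-2\right)^{2} = 4$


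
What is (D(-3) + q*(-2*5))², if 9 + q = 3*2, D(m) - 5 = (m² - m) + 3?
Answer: 2500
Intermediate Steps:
D(m) = 8 + m² - m (D(m) = 5 + ((m² - m) + 3) = 5 + (3 + m² - m) = 8 + m² - m)
q = -3 (q = -9 + 3*2 = -9 + 6 = -3)
(D(-3) + q*(-2*5))² = ((8 + (-3)² - 1*(-3)) - (-6)*5)² = ((8 + 9 + 3) - 3*(-10))² = (20 + 30)² = 50² = 2500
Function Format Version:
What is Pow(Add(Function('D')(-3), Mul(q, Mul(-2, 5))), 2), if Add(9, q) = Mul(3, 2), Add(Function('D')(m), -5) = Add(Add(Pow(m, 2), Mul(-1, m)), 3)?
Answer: 2500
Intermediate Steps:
Function('D')(m) = Add(8, Pow(m, 2), Mul(-1, m)) (Function('D')(m) = Add(5, Add(Add(Pow(m, 2), Mul(-1, m)), 3)) = Add(5, Add(3, Pow(m, 2), Mul(-1, m))) = Add(8, Pow(m, 2), Mul(-1, m)))
q = -3 (q = Add(-9, Mul(3, 2)) = Add(-9, 6) = -3)
Pow(Add(Function('D')(-3), Mul(q, Mul(-2, 5))), 2) = Pow(Add(Add(8, Pow(-3, 2), Mul(-1, -3)), Mul(-3, Mul(-2, 5))), 2) = Pow(Add(Add(8, 9, 3), Mul(-3, -10)), 2) = Pow(Add(20, 30), 2) = Pow(50, 2) = 2500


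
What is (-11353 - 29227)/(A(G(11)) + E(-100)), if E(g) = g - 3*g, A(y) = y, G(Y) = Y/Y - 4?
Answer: -40580/197 ≈ -205.99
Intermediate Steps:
G(Y) = -3 (G(Y) = 1 - 4 = -3)
E(g) = -2*g
(-11353 - 29227)/(A(G(11)) + E(-100)) = (-11353 - 29227)/(-3 - 2*(-100)) = -40580/(-3 + 200) = -40580/197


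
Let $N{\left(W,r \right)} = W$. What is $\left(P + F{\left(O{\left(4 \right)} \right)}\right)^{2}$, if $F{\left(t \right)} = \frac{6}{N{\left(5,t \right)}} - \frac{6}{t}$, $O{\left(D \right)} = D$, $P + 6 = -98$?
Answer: $\frac{1087849}{100} \approx 10878.0$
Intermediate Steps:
$P = -104$ ($P = -6 - 98 = -104$)
$F{\left(t \right)} = \frac{6}{5} - \frac{6}{t}$
$\left(P + F{\left(O{\left(4 \right)} \right)}\right)^{2} = \left(-104 + \left(\frac{6}{5} - \frac{6}{4}\right)\right)^{2} = \left(-104 + \left(\frac{6}{5} - \frac{3}{2}\right)\right)^{2} = \left(-104 - \frac{3}{10}\right)^{2} = \left(- \frac{1043}{10}\right)^{2} = \frac{1087849}{100}$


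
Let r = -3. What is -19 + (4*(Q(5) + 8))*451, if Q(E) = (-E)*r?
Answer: 41473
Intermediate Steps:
Q(E) = 3*E (Q(E) = -E*(-3) = 3*E)
-19 + (4*(Q(5) + 8))*451 = -19 + (4*(3*5 + 8))*451 = -19 + (4*(15 + 8))*451 = -19 + (4*23)*451 = -19 + 92*451 = -19 + 41492 = 41473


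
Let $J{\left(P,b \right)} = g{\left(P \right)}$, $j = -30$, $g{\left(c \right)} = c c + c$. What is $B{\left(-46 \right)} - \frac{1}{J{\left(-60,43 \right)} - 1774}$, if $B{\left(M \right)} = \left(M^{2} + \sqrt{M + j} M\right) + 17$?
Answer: $\frac{3766877}{1766} - 92 i \sqrt{19} \approx 2133.0 - 401.02 i$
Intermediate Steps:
$g{\left(c \right)} = c + c^{2}$ ($g{\left(c \right)} = c^{2} + c = c + c^{2}$)
$J{\left(P,b \right)} = P \left(1 + P\right)$
$B{\left(M \right)} = 17 + M^{2} + M \sqrt{-30 + M}$ ($B{\left(M \right)} = \left(M^{2} + \sqrt{M - 30} M\right) + 17 = \left(M^{2} + \sqrt{-30 + M} M\right) + 17 = \left(M^{2} + M \sqrt{-30 + M}\right) + 17 = 17 + M^{2} + M \sqrt{-30 + M}$)
$B{\left(-46 \right)} - \frac{1}{J{\left(-60,43 \right)} - 1774} = \left(17 + \left(-46\right)^{2} - 46 \sqrt{-30 - 46}\right) - \frac{1}{- 60 \left(1 - 60\right) - 1774} = \left(17 + 2116 - 46 \sqrt{-76}\right) - \frac{1}{\left(-60\right) \left(-59\right) - 1774} = \left(17 + 2116 - 46 \cdot 2 i \sqrt{19}\right) - \frac{1}{3540 - 1774} = \left(17 + 2116 - 92 i \sqrt{19}\right) - \frac{1}{1766} = \left(2133 - 92 i \sqrt{19}\right) - \frac{1}{1766} = \frac{3766877}{1766} - 92 i \sqrt{19}$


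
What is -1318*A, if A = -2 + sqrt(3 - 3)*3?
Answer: 2636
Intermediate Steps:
A = -2 (A = -2 + sqrt(0)*3 = -2 + 0*3 = -2 + 0 = -2)
-1318*A = -1318*(-2) = 2636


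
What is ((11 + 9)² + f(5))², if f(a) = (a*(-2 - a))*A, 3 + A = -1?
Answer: 291600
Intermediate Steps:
A = -4 (A = -3 - 1 = -4)
f(a) = -4*a*(-2 - a) (f(a) = (a*(-2 - a))*(-4) = -4*a*(-2 - a))
((11 + 9)² + f(5))² = ((11 + 9)² + 4*5*(2 + 5))² = (20² + 4*5*7)² = (400 + 140)² = 540² = 291600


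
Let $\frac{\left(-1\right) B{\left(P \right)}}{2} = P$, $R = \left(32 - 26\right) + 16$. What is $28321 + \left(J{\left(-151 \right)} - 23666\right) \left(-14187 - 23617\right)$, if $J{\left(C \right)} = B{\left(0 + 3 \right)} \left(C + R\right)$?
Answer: $865437489$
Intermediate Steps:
$R = 22$ ($R = 6 + 16 = 22$)
$B{\left(P \right)} = - 2 P$
$J{\left(C \right)} = -132 - 6 C$ ($J{\left(C \right)} = - 2 \left(0 + 3\right) \left(C + 22\right) = \left(-2\right) 3 \left(22 + C\right) = - 6 \left(22 + C\right) = -132 - 6 C$)
$28321 + \left(J{\left(-151 \right)} - 23666\right) \left(-14187 - 23617\right) = 28321 + \left(\left(-132 - -906\right) - 23666\right) \left(-14187 - 23617\right) = 28321 + \left(\left(-132 + 906\right) - 23666\right) \left(-37804\right) = 28321 + \left(774 - 23666\right) \left(-37804\right) = 28321 - -865409168 = 28321 + 865409168 = 865437489$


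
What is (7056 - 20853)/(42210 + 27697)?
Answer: -13797/69907 ≈ -0.19736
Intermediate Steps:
(7056 - 20853)/(42210 + 27697) = -13797/69907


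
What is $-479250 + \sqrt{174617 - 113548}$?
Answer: $-479250 + \sqrt{61069} \approx -4.79 \cdot 10^{5}$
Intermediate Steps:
$-479250 + \sqrt{174617 - 113548} = -479250 + \sqrt{61069}$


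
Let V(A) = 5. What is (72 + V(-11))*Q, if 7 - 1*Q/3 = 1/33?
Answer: 1610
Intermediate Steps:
Q = 230/11 (Q = 21 - 3/33 = 21 - 3*1/33 = 21 - 1/11 = 230/11 ≈ 20.909)
(72 + V(-11))*Q = (72 + 5)*(230/11) = 77*(230/11) = 1610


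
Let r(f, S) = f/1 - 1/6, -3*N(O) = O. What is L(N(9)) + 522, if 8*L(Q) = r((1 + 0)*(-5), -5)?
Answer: 25025/48 ≈ 521.35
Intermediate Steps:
N(O) = -O/3
r(f, S) = -⅙ + f (r(f, S) = f*1 - 1*⅙ = f - ⅙ = -⅙ + f)
L(Q) = -31/48 (L(Q) = (-⅙ + (1 + 0)*(-5))/8 = (-⅙ + 1*(-5))/8 = (-⅙ - 5)/8 = (⅛)*(-31/6) = -31/48)
L(N(9)) + 522 = -31/48 + 522 = 25025/48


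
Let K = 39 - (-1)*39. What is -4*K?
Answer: -312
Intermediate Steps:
K = 78 (K = 39 - 1*(-39) = 39 + 39 = 78)
-4*K = -4*78 = -312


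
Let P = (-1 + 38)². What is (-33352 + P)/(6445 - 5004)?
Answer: -31983/1441 ≈ -22.195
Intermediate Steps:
P = 1369 (P = 37² = 1369)
(-33352 + P)/(6445 - 5004) = (-33352 + 1369)/(6445 - 5004) = -31983/1441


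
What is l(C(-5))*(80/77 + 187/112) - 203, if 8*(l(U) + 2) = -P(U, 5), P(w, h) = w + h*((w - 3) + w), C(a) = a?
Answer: -910285/4928 ≈ -184.72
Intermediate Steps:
P(w, h) = w + h*(-3 + 2*w) (P(w, h) = w + h*((-3 + w) + w) = w + h*(-3 + 2*w))
l(U) = -1/8 - 11*U/8 (l(U) = -2 + (-(U - 3*5 + 2*5*U))/8 = -2 + (-(U - 15 + 10*U))/8 = -2 + (-(-15 + 11*U))/8 = -2 + (15 - 11*U)/8 = -2 + (15/8 - 11*U/8) = -1/8 - 11*U/8)
l(C(-5))*(80/77 + 187/112) - 203 = (-1/8 - 11/8*(-5))*(80/77 + 187/112) - 203 = (-1/8 + 55/8)*(80*(1/77) + 187*(1/112)) - 203 = 27*(80/77 + 187/112)/4 - 203 = (27/4)*(3337/1232) - 203 = 90099/4928 - 203 = -910285/4928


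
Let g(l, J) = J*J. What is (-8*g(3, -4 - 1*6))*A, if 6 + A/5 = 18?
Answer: -48000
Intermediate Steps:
A = 60 (A = -30 + 5*18 = -30 + 90 = 60)
g(l, J) = J²
(-8*g(3, -4 - 1*6))*A = -8*(-4 - 1*6)²*60 = -8*(-4 - 6)²*60 = -8*(-10)²*60 = -8*100*60 = -800*60 = -48000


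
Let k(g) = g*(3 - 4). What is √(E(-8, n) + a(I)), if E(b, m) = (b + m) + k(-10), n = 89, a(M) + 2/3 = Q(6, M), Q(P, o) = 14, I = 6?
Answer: √939/3 ≈ 10.214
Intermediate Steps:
k(g) = -g (k(g) = g*(-1) = -g)
a(M) = 40/3 (a(M) = -⅔ + 14 = 40/3)
E(b, m) = 10 + b + m (E(b, m) = (b + m) - 1*(-10) = (b + m) + 10 = 10 + b + m)
√(E(-8, n) + a(I)) = √((10 - 8 + 89) + 40/3) = √(91 + 40/3) = √(313/3) = √939/3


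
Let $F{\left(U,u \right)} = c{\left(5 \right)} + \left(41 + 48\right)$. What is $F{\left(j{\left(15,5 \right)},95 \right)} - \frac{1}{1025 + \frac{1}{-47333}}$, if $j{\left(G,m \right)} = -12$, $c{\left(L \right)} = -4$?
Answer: $\frac{4123840207}{48516324} \approx 84.999$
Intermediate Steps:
$F{\left(U,u \right)} = 85$ ($F{\left(U,u \right)} = -4 + \left(41 + 48\right) = -4 + 89 = 85$)
$F{\left(j{\left(15,5 \right)},95 \right)} - \frac{1}{1025 + \frac{1}{-47333}} = 85 - \frac{1}{1025 + \frac{1}{-47333}} = 85 - \frac{1}{1025 - \frac{1}{47333}} = 85 - \frac{1}{\frac{48516324}{47333}} = 85 - \frac{47333}{48516324} = \frac{4123840207}{48516324}$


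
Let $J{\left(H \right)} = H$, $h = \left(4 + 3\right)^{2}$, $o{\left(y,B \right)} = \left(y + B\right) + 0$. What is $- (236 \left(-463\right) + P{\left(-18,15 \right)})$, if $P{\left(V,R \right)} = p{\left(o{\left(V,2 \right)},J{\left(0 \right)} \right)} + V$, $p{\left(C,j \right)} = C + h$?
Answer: $109253$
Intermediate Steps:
$o{\left(y,B \right)} = B + y$ ($o{\left(y,B \right)} = \left(B + y\right) + 0 = B + y$)
$h = 49$ ($h = 7^{2} = 49$)
$p{\left(C,j \right)} = 49 + C$ ($p{\left(C,j \right)} = C + 49 = 49 + C$)
$P{\left(V,R \right)} = 51 + 2 V$ ($P{\left(V,R \right)} = \left(49 + \left(2 + V\right)\right) + V = \left(51 + V\right) + V = 51 + 2 V$)
$- (236 \left(-463\right) + P{\left(-18,15 \right)}) = - (236 \left(-463\right) + \left(51 + 2 \left(-18\right)\right)) = - (-109268 + \left(51 - 36\right)) = - (-109268 + 15) = \left(-1\right) \left(-109253\right) = 109253$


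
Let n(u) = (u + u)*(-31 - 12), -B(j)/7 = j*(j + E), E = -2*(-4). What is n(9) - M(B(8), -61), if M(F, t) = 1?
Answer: -775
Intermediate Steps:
E = 8
B(j) = -7*j*(8 + j) (B(j) = -7*j*(j + 8) = -7*j*(8 + j))
n(u) = -86*u (n(u) = (2*u)*(-43) = -86*u)
n(9) - M(B(8), -61) = -86*9 - 1*1 = -774 - 1 = -775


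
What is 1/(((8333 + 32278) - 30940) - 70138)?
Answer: -1/60467 ≈ -1.6538e-5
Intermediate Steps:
1/(((8333 + 32278) - 30940) - 70138) = 1/((40611 - 30940) - 70138) = 1/(9671 - 70138) = 1/(-60467) = -1/60467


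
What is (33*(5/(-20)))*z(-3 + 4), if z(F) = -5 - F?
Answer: 99/2 ≈ 49.500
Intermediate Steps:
(33*(5/(-20)))*z(-3 + 4) = (33*(5/(-20)))*(-5 - (-3 + 4)) = (33*(5*(-1/20)))*(-5 - 1*1) = (33*(-1/4))*(-5 - 1) = -33/4*(-6) = 99/2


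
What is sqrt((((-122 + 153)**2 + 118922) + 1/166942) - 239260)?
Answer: 3*I*sqrt(369665887019254)/166942 ≈ 345.51*I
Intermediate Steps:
sqrt((((-122 + 153)**2 + 118922) + 1/166942) - 239260) = sqrt(((31**2 + 118922) + 1/166942) - 239260) = sqrt(((961 + 118922) + 1/166942) - 239260) = sqrt((119883 + 1/166942) - 239260) = sqrt(20013507787/166942 - 239260) = sqrt(-19929035133/166942) = 3*I*sqrt(369665887019254)/166942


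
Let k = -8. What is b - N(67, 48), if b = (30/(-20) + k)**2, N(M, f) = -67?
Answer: 629/4 ≈ 157.25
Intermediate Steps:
b = 361/4 (b = (30/(-20) - 8)**2 = (30*(-1/20) - 8)**2 = (-3/2 - 8)**2 = (-19/2)**2 = 361/4 ≈ 90.250)
b - N(67, 48) = 361/4 - 1*(-67) = 361/4 + 67 = 629/4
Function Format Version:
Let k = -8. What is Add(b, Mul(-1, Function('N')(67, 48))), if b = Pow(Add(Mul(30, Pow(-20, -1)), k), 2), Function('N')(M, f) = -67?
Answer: Rational(629, 4) ≈ 157.25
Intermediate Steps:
b = Rational(361, 4) (b = Pow(Add(Mul(30, Pow(-20, -1)), -8), 2) = Pow(Add(Mul(30, Rational(-1, 20)), -8), 2) = Pow(Add(Rational(-3, 2), -8), 2) = Pow(Rational(-19, 2), 2) = Rational(361, 4) ≈ 90.250)
Add(b, Mul(-1, Function('N')(67, 48))) = Add(Rational(361, 4), Mul(-1, -67)) = Add(Rational(361, 4), 67) = Rational(629, 4)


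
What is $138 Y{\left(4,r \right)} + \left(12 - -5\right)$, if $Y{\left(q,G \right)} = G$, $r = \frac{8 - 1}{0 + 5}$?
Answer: $\frac{1051}{5} \approx 210.2$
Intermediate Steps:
$r = \frac{7}{5} \approx 1.4$
$138 Y{\left(4,r \right)} + \left(12 - -5\right) = 138 \cdot \frac{7}{5} + \left(12 - -5\right) = \frac{966}{5} + \left(12 + 5\right) = \frac{966}{5} + 17 = \frac{1051}{5}$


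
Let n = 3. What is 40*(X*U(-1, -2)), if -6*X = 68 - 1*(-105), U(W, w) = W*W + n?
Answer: -13840/3 ≈ -4613.3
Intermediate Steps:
U(W, w) = 3 + W² (U(W, w) = W*W + 3 = W² + 3 = 3 + W²)
X = -173/6 (X = -(68 - 1*(-105))/6 = -(68 + 105)/6 = -⅙*173 = -173/6 ≈ -28.833)
40*(X*U(-1, -2)) = 40*(-173*(3 + (-1)²)/6) = 40*(-173*(3 + 1)/6) = 40*(-173/6*4) = 40*(-346/3) = -13840/3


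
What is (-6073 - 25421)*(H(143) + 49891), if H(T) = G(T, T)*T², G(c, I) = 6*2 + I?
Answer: -101394492084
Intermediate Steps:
G(c, I) = 12 + I
H(T) = T²*(12 + T) (H(T) = (12 + T)*T² = T²*(12 + T))
(-6073 - 25421)*(H(143) + 49891) = (-6073 - 25421)*(143²*(12 + 143) + 49891) = -31494*(20449*155 + 49891) = -31494*(3169595 + 49891) = -31494*3219486 = -101394492084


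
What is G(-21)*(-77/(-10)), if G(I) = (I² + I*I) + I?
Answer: 66297/10 ≈ 6629.7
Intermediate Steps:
G(I) = I + 2*I² (G(I) = (I² + I²) + I = 2*I² + I = I + 2*I²)
G(-21)*(-77/(-10)) = (-21*(1 + 2*(-21)))*(-77/(-10)) = (-21*(1 - 42))*(-77*(-⅒)) = -21*(-41)*(77/10) = 861*(77/10) = 66297/10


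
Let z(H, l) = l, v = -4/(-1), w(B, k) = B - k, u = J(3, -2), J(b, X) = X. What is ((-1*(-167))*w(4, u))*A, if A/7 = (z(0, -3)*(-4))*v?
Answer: 336672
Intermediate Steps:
u = -2
v = 4 (v = -4*(-1) = 4)
A = 336 (A = 7*(-3*(-4)*4) = 7*(12*4) = 7*48 = 336)
((-1*(-167))*w(4, u))*A = ((-1*(-167))*(4 - 1*(-2)))*336 = (167*(4 + 2))*336 = (167*6)*336 = 1002*336 = 336672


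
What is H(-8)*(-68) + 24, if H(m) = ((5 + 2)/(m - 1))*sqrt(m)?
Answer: 24 + 952*I*sqrt(2)/9 ≈ 24.0 + 149.59*I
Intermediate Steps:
H(m) = 7*sqrt(m)/(-1 + m) (H(m) = (7/(-1 + m))*sqrt(m) = 7*sqrt(m)/(-1 + m))
H(-8)*(-68) + 24 = (7*sqrt(-8)/(-1 - 8))*(-68) + 24 = (7*(2*I*sqrt(2))/(-9))*(-68) + 24 = (7*(2*I*sqrt(2))*(-1/9))*(-68) + 24 = -14*I*sqrt(2)/9*(-68) + 24 = 952*I*sqrt(2)/9 + 24 = 24 + 952*I*sqrt(2)/9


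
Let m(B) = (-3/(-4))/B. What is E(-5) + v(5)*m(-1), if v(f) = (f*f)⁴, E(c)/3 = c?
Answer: -1171935/4 ≈ -2.9298e+5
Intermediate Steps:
E(c) = 3*c
v(f) = f⁸ (v(f) = (f²)⁴ = f⁸)
m(B) = 3/(4*B) (m(B) = (-3*(-¼))/B = 3/(4*B))
E(-5) + v(5)*m(-1) = 3*(-5) + 5⁸*((¾)/(-1)) = -15 + 390625*((¾)*(-1)) = -15 + 390625*(-¾) = -15 - 1171875/4 = -1171935/4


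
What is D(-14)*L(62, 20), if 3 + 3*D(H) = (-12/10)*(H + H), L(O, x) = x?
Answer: 204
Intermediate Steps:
D(H) = -1 - 4*H/5 (D(H) = -1 + ((-12/10)*(H + H))/3 = -1 + ((-12*1/10)*(2*H))/3 = -1 + (-12*H/5)/3 = -1 - 4*H/5)
D(-14)*L(62, 20) = (-1 - 4/5*(-14))*20 = (-1 + 56/5)*20 = (51/5)*20 = 204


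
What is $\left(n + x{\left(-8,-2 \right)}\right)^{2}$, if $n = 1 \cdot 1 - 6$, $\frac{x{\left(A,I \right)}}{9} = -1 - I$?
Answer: $16$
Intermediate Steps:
$x{\left(A,I \right)} = -9 - 9 I$ ($x{\left(A,I \right)} = 9 \left(-1 - I\right) = -9 - 9 I$)
$n = -5$ ($n = 1 - 6 = -5$)
$\left(n + x{\left(-8,-2 \right)}\right)^{2} = \left(-5 - -9\right)^{2} = \left(-5 + \left(-9 + 18\right)\right)^{2} = \left(-5 + 9\right)^{2} = 4^{2} = 16$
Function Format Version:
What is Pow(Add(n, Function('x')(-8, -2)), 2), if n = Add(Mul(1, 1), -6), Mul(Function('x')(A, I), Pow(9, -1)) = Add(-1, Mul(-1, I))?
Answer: 16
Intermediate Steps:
Function('x')(A, I) = Add(-9, Mul(-9, I)) (Function('x')(A, I) = Mul(9, Add(-1, Mul(-1, I))) = Add(-9, Mul(-9, I)))
n = -5 (n = Add(1, -6) = -5)
Pow(Add(n, Function('x')(-8, -2)), 2) = Pow(Add(-5, Add(-9, Mul(-9, -2))), 2) = Pow(Add(-5, Add(-9, 18)), 2) = Pow(Add(-5, 9), 2) = Pow(4, 2) = 16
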